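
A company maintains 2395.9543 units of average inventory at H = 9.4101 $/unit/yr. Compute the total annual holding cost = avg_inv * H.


Cost = 2395.9543 * 9.4101 = 22546.1696

22546.1696 $/yr


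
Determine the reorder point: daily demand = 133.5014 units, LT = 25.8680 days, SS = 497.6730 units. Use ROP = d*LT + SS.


d*LT = 133.5014 * 25.8680 = 3453.4142
ROP = 3453.4142 + 497.6730 = 3951.0872

3951.0872 units


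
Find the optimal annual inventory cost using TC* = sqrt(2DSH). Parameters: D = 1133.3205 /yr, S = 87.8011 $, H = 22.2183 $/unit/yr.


2*D*S*H = 4421743.2713
TC* = sqrt(4421743.2713) = 2102.7942

2102.7942 $/yr


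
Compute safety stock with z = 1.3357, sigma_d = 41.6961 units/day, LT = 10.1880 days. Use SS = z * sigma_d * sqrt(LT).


sqrt(LT) = sqrt(10.1880) = 3.1919
SS = 1.3357 * 41.6961 * 3.1919 = 177.7661

177.7661 units


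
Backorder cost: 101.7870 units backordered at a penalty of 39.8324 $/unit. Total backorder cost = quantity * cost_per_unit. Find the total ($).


Total = 101.7870 * 39.8324 = 4054.4205

4054.4205 $


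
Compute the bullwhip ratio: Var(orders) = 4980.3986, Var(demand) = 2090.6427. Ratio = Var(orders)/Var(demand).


BW = 4980.3986 / 2090.6427 = 2.3822

2.3822


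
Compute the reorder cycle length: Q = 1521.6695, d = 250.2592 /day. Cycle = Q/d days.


Cycle = 1521.6695 / 250.2592 = 6.0804

6.0804 days


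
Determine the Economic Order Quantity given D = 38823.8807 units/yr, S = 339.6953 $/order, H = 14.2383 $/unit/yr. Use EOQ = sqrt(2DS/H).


2*D*S = 2 * 38823.8807 * 339.6953 = 26376579.6031
2*D*S/H = 1852509.0498
EOQ = sqrt(1852509.0498) = 1361.0691

1361.0691 units


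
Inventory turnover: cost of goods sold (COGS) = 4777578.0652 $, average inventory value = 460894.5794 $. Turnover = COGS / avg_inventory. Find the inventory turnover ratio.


Turnover = 4777578.0652 / 460894.5794 = 10.3659

10.3659


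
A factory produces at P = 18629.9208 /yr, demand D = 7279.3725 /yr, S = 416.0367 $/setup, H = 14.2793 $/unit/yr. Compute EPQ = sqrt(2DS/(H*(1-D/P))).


1 - D/P = 1 - 0.3907 = 0.6093
H*(1-D/P) = 8.6999
2DS = 6056972.2259
EPQ = sqrt(696214.1276) = 834.3945

834.3945 units


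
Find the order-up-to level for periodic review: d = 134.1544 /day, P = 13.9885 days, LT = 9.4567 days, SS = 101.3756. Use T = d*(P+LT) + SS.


P + LT = 23.4452
d*(P+LT) = 134.1544 * 23.4452 = 3145.2767
T = 3145.2767 + 101.3756 = 3246.6523

3246.6523 units


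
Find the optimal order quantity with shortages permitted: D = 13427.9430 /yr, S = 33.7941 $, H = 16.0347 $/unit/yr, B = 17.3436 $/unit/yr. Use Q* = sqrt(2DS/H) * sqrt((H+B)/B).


sqrt(2DS/H) = 237.9084
sqrt((H+B)/B) = 1.3873
Q* = 237.9084 * 1.3873 = 330.0443

330.0443 units


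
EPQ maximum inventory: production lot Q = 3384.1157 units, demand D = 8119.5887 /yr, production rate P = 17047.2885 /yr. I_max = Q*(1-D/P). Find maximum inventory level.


D/P = 0.4763
1 - D/P = 0.5237
I_max = 3384.1157 * 0.5237 = 1772.2683

1772.2683 units


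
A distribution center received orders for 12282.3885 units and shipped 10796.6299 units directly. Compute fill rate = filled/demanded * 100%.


FR = 10796.6299 / 12282.3885 * 100 = 87.9033

87.9033%


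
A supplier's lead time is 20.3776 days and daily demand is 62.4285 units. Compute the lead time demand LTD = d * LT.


LTD = 62.4285 * 20.3776 = 1272.1430

1272.1430 units


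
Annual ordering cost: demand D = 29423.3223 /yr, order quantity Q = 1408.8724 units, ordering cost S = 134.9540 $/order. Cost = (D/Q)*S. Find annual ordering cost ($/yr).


Number of orders = D/Q = 20.8843
Cost = 20.8843 * 134.9540 = 2818.4206

2818.4206 $/yr


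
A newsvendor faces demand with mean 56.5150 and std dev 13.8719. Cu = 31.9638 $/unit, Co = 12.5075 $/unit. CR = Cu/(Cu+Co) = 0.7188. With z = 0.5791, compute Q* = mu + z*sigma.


CR = Cu/(Cu+Co) = 31.9638/(31.9638+12.5075) = 0.7188
z = 0.5791
Q* = 56.5150 + 0.5791 * 13.8719 = 64.5482

64.5482 units


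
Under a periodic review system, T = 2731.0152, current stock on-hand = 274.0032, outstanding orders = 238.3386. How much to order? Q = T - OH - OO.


Inventory position = OH + OO = 274.0032 + 238.3386 = 512.3418
Q = 2731.0152 - 512.3418 = 2218.6734

2218.6734 units


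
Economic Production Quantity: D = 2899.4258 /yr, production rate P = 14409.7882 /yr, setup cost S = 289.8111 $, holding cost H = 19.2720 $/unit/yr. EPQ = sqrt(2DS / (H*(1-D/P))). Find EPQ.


1 - D/P = 1 - 0.2012 = 0.7988
H*(1-D/P) = 15.3942
2DS = 1680571.5609
EPQ = sqrt(109168.8720) = 330.4071

330.4071 units


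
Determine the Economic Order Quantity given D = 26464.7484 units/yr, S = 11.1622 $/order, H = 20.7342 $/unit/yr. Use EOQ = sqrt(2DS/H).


2*D*S = 2 * 26464.7484 * 11.1622 = 590809.6292
2*D*S/H = 28494.4502
EOQ = sqrt(28494.4502) = 168.8030

168.8030 units


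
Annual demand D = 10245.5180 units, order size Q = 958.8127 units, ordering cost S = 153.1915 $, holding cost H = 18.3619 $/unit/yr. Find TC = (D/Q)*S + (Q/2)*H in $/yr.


Ordering cost = D*S/Q = 1636.9477
Holding cost = Q*H/2 = 8802.8115
TC = 1636.9477 + 8802.8115 = 10439.7592

10439.7592 $/yr


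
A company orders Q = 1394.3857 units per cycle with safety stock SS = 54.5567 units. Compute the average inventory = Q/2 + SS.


Q/2 = 697.1929
Avg = 697.1929 + 54.5567 = 751.7495

751.7495 units


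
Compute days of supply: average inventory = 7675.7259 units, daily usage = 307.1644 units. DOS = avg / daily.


DOS = 7675.7259 / 307.1644 = 24.9890

24.9890 days


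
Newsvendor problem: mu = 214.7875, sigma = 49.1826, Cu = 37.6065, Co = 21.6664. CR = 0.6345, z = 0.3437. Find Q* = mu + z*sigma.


CR = Cu/(Cu+Co) = 37.6065/(37.6065+21.6664) = 0.6345
z = 0.3437
Q* = 214.7875 + 0.3437 * 49.1826 = 231.6916

231.6916 units


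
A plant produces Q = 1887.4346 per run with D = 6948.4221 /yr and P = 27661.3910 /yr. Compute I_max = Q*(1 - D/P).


D/P = 0.2512
1 - D/P = 0.7488
I_max = 1887.4346 * 0.7488 = 1413.3192

1413.3192 units


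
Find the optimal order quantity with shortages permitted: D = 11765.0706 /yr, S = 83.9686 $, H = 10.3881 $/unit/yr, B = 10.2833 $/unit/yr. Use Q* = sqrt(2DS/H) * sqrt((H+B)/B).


sqrt(2DS/H) = 436.1166
sqrt((H+B)/B) = 1.4178
Q* = 436.1166 * 1.4178 = 618.3315

618.3315 units


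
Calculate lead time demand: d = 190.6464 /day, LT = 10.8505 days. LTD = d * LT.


LTD = 190.6464 * 10.8505 = 2068.6088

2068.6088 units


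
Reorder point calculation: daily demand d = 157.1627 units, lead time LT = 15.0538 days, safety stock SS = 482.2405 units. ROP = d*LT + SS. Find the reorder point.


d*LT = 157.1627 * 15.0538 = 2365.8959
ROP = 2365.8959 + 482.2405 = 2848.1364

2848.1364 units


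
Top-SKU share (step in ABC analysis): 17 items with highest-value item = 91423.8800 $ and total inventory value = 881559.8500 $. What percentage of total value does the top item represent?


Top item = 91423.8800
Total = 881559.8500
Percentage = 91423.8800 / 881559.8500 * 100 = 10.3707

10.3707%


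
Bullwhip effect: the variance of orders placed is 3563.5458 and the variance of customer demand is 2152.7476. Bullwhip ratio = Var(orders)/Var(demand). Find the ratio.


BW = 3563.5458 / 2152.7476 = 1.6553

1.6553


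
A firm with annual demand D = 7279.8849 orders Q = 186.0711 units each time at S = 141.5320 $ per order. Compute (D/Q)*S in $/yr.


Number of orders = D/Q = 39.1242
Cost = 39.1242 * 141.5320 = 5537.3278

5537.3278 $/yr


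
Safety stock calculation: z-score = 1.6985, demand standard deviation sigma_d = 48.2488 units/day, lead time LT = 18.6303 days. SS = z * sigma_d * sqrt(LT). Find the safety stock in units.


sqrt(LT) = sqrt(18.6303) = 4.3163
SS = 1.6985 * 48.2488 * 4.3163 = 353.7219

353.7219 units


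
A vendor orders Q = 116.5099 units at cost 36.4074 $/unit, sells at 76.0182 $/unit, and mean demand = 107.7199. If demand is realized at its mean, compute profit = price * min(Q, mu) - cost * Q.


Sales at mu = min(116.5099, 107.7199) = 107.7199
Revenue = 76.0182 * 107.7199 = 8188.6729
Total cost = 36.4074 * 116.5099 = 4241.8225
Profit = 8188.6729 - 4241.8225 = 3946.8504

3946.8504 $


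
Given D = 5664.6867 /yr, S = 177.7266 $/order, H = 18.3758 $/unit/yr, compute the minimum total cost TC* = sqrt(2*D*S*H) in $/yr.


2*D*S*H = 37000243.2165
TC* = sqrt(37000243.2165) = 6082.7825

6082.7825 $/yr


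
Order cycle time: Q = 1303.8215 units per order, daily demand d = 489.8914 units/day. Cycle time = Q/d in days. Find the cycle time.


Cycle = 1303.8215 / 489.8914 = 2.6615

2.6615 days


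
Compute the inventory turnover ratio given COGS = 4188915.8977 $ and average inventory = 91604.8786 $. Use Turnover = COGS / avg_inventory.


Turnover = 4188915.8977 / 91604.8786 = 45.7281

45.7281


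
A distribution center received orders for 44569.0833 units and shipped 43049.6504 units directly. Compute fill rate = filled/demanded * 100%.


FR = 43049.6504 / 44569.0833 * 100 = 96.5908

96.5908%


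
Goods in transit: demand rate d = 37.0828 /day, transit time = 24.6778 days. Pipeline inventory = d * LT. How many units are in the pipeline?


Pipeline = 37.0828 * 24.6778 = 915.1219

915.1219 units


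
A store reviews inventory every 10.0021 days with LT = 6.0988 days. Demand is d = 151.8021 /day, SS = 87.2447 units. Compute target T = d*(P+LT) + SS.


P + LT = 16.1009
d*(P+LT) = 151.8021 * 16.1009 = 2444.1504
T = 2444.1504 + 87.2447 = 2531.3951

2531.3951 units


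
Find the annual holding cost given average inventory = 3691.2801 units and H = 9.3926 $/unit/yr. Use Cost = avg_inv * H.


Cost = 3691.2801 * 9.3926 = 34670.7175

34670.7175 $/yr


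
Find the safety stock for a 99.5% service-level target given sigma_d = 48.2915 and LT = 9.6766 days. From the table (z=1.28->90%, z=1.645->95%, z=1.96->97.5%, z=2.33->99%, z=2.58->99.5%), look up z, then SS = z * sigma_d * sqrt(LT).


From the table, SL = 99.5% corresponds to z = 2.58
sqrt(LT) = sqrt(9.6766) = 3.1107
SS = 2.58 * 48.2915 * 3.1107 = 387.5715

387.5715 units


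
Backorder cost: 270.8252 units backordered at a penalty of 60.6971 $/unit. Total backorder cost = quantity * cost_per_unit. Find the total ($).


Total = 270.8252 * 60.6971 = 16438.3042

16438.3042 $


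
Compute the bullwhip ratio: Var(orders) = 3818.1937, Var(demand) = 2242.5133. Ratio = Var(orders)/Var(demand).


BW = 3818.1937 / 2242.5133 = 1.7026

1.7026


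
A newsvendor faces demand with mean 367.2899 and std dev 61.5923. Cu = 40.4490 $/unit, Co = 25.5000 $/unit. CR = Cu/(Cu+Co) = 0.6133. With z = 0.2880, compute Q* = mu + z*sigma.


CR = Cu/(Cu+Co) = 40.4490/(40.4490+25.5000) = 0.6133
z = 0.2880
Q* = 367.2899 + 0.2880 * 61.5923 = 385.0285

385.0285 units


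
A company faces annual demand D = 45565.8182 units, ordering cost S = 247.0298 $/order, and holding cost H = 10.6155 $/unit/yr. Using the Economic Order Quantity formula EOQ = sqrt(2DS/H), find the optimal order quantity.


2*D*S = 2 * 45565.8182 * 247.0298 = 22512229.9136
2*D*S/H = 2120694.2597
EOQ = sqrt(2120694.2597) = 1456.2604

1456.2604 units


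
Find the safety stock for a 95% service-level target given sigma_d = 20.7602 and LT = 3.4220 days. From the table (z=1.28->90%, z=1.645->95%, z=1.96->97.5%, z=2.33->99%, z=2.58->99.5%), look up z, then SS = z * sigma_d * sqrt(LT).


From the table, SL = 95% corresponds to z = 1.645
sqrt(LT) = sqrt(3.4220) = 1.8499
SS = 1.645 * 20.7602 * 1.8499 = 63.1739

63.1739 units


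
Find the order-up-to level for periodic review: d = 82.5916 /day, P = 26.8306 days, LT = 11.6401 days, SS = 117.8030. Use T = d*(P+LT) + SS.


P + LT = 38.4707
d*(P+LT) = 82.5916 * 38.4707 = 3177.3567
T = 3177.3567 + 117.8030 = 3295.1597

3295.1597 units


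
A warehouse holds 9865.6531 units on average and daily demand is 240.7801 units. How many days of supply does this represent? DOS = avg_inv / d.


DOS = 9865.6531 / 240.7801 = 40.9737

40.9737 days


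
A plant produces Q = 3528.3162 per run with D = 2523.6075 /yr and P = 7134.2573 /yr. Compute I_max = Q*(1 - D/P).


D/P = 0.3537
1 - D/P = 0.6463
I_max = 3528.3162 * 0.6463 = 2280.2416

2280.2416 units


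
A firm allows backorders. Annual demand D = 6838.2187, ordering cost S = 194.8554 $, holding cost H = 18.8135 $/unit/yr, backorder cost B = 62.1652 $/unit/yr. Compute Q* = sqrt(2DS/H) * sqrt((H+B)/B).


sqrt(2DS/H) = 376.3639
sqrt((H+B)/B) = 1.1413
Q* = 376.3639 * 1.1413 = 429.5559

429.5559 units


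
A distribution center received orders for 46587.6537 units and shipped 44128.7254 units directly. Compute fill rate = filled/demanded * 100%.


FR = 44128.7254 / 46587.6537 * 100 = 94.7219

94.7219%


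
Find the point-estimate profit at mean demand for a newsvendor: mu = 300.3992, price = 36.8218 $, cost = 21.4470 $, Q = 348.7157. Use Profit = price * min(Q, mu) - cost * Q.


Sales at mu = min(348.7157, 300.3992) = 300.3992
Revenue = 36.8218 * 300.3992 = 11061.2393
Total cost = 21.4470 * 348.7157 = 7478.9056
Profit = 11061.2393 - 7478.9056 = 3582.3336

3582.3336 $


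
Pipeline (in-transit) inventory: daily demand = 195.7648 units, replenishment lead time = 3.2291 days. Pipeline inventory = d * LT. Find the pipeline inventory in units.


Pipeline = 195.7648 * 3.2291 = 632.1441

632.1441 units


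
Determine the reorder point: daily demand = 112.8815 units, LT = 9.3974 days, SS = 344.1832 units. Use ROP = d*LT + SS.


d*LT = 112.8815 * 9.3974 = 1060.7926
ROP = 1060.7926 + 344.1832 = 1404.9758

1404.9758 units


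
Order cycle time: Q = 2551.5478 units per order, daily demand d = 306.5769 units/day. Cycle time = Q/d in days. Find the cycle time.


Cycle = 2551.5478 / 306.5769 = 8.3227

8.3227 days


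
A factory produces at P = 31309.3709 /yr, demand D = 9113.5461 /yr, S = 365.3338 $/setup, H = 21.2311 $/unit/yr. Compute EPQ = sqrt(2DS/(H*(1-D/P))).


1 - D/P = 1 - 0.2911 = 0.7089
H*(1-D/P) = 15.0511
2DS = 6658972.8564
EPQ = sqrt(442423.1077) = 665.1489

665.1489 units


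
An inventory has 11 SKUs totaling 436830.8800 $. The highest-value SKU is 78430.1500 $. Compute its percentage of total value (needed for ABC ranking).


Top item = 78430.1500
Total = 436830.8800
Percentage = 78430.1500 / 436830.8800 * 100 = 17.9544

17.9544%


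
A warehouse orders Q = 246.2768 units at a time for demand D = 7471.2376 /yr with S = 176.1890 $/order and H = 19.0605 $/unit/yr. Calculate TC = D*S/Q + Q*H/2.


Ordering cost = D*S/Q = 5345.0016
Holding cost = Q*H/2 = 2347.0795
TC = 5345.0016 + 2347.0795 = 7692.0810

7692.0810 $/yr


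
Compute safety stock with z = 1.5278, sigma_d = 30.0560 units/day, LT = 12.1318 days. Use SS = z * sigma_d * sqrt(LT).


sqrt(LT) = sqrt(12.1318) = 3.4831
SS = 1.5278 * 30.0560 * 3.4831 = 159.9412

159.9412 units


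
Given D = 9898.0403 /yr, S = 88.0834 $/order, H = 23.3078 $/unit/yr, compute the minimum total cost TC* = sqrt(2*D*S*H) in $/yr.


2*D*S*H = 40641952.7095
TC* = sqrt(40641952.7095) = 6375.1041

6375.1041 $/yr


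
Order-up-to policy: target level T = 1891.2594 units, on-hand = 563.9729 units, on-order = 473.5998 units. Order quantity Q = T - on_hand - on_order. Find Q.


Inventory position = OH + OO = 563.9729 + 473.5998 = 1037.5727
Q = 1891.2594 - 1037.5727 = 853.6867

853.6867 units


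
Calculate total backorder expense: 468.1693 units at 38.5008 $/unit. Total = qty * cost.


Total = 468.1693 * 38.5008 = 18024.8926

18024.8926 $


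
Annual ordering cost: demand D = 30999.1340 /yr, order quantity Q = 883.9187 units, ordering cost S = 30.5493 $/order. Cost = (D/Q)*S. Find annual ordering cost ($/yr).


Number of orders = D/Q = 35.0701
Cost = 35.0701 * 30.5493 = 1071.3676

1071.3676 $/yr


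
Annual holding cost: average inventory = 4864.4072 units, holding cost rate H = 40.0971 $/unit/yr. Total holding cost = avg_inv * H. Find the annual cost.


Cost = 4864.4072 * 40.0971 = 195048.6219

195048.6219 $/yr


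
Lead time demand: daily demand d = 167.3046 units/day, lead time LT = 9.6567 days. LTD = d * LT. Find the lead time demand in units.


LTD = 167.3046 * 9.6567 = 1615.6103

1615.6103 units


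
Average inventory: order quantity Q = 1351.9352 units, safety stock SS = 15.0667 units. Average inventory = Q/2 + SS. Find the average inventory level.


Q/2 = 675.9676
Avg = 675.9676 + 15.0667 = 691.0343

691.0343 units


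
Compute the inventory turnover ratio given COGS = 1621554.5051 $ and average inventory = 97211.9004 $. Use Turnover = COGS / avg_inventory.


Turnover = 1621554.5051 / 97211.9004 = 16.6806

16.6806


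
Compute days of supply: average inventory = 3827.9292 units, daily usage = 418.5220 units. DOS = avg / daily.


DOS = 3827.9292 / 418.5220 = 9.1463

9.1463 days


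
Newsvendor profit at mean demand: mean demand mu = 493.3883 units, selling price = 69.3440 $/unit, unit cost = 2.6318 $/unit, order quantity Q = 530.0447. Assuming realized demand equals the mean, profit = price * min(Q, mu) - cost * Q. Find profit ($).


Sales at mu = min(530.0447, 493.3883) = 493.3883
Revenue = 69.3440 * 493.3883 = 34213.5183
Total cost = 2.6318 * 530.0447 = 1394.9716
Profit = 34213.5183 - 1394.9716 = 32818.5466

32818.5466 $


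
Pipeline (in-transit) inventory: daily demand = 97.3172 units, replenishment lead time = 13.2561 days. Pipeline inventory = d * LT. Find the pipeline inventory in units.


Pipeline = 97.3172 * 13.2561 = 1290.0465

1290.0465 units


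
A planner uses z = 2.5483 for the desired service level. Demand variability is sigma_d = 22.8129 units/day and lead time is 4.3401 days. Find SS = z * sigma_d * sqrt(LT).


sqrt(LT) = sqrt(4.3401) = 2.0833
SS = 2.5483 * 22.8129 * 2.0833 = 121.1103

121.1103 units


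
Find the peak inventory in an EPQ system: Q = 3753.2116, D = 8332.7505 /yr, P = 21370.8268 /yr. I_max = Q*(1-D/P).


D/P = 0.3899
1 - D/P = 0.6101
I_max = 3753.2116 * 0.6101 = 2289.7878

2289.7878 units


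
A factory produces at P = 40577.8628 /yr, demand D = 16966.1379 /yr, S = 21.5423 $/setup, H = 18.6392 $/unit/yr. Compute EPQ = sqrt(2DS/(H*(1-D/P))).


1 - D/P = 1 - 0.4181 = 0.5819
H*(1-D/P) = 10.8459
2DS = 730979.2650
EPQ = sqrt(67396.7950) = 259.6089

259.6089 units


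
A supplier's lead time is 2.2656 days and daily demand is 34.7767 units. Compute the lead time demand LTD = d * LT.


LTD = 34.7767 * 2.2656 = 78.7901

78.7901 units


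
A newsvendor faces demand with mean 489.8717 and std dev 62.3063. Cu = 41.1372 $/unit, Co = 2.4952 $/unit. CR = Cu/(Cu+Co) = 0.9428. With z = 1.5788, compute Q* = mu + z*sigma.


CR = Cu/(Cu+Co) = 41.1372/(41.1372+2.4952) = 0.9428
z = 1.5788
Q* = 489.8717 + 1.5788 * 62.3063 = 588.2409

588.2409 units


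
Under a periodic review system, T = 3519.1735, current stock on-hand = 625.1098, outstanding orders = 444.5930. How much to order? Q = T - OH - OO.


Inventory position = OH + OO = 625.1098 + 444.5930 = 1069.7028
Q = 3519.1735 - 1069.7028 = 2449.4707

2449.4707 units


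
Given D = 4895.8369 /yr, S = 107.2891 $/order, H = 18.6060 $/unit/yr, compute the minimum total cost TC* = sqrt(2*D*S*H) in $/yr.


2*D*S*H = 19546344.8118
TC* = sqrt(19546344.8118) = 4421.1248

4421.1248 $/yr


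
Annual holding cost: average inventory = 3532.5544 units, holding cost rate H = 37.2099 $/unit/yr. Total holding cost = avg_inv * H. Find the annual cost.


Cost = 3532.5544 * 37.2099 = 131445.9960

131445.9960 $/yr


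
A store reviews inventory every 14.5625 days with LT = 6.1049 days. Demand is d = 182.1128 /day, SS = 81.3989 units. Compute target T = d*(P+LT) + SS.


P + LT = 20.6674
d*(P+LT) = 182.1128 * 20.6674 = 3763.7981
T = 3763.7981 + 81.3989 = 3845.1970

3845.1970 units


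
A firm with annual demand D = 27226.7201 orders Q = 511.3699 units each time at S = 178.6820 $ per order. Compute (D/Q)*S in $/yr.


Number of orders = D/Q = 53.2427
Cost = 53.2427 * 178.6820 = 9513.5142

9513.5142 $/yr


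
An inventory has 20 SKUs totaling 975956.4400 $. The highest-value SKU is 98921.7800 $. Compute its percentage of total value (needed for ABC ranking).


Top item = 98921.7800
Total = 975956.4400
Percentage = 98921.7800 / 975956.4400 * 100 = 10.1359

10.1359%


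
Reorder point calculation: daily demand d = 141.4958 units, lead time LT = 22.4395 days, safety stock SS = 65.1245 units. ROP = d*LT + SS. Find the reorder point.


d*LT = 141.4958 * 22.4395 = 3175.0950
ROP = 3175.0950 + 65.1245 = 3240.2195

3240.2195 units


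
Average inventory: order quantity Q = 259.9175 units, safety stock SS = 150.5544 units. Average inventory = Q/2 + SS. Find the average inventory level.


Q/2 = 129.9588
Avg = 129.9588 + 150.5544 = 280.5131

280.5131 units


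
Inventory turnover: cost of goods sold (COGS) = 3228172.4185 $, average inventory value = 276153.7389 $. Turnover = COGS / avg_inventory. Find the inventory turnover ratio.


Turnover = 3228172.4185 / 276153.7389 = 11.6898

11.6898


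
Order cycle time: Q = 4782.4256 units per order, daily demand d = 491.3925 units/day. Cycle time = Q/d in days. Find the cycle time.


Cycle = 4782.4256 / 491.3925 = 9.7324

9.7324 days


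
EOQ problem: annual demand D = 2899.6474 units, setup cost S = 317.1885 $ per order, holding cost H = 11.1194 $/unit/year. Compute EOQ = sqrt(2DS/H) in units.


2*D*S = 2 * 2899.6474 * 317.1885 = 1839469.6187
2*D*S/H = 165428.8558
EOQ = sqrt(165428.8558) = 406.7295

406.7295 units


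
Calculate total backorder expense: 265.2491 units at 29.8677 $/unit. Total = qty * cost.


Total = 265.2491 * 29.8677 = 7922.3805

7922.3805 $


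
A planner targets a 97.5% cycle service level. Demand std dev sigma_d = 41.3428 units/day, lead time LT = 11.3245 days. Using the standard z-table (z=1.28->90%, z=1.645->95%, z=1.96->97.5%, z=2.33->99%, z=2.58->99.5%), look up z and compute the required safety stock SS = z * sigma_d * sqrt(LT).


From the table, SL = 97.5% corresponds to z = 1.96
sqrt(LT) = sqrt(11.3245) = 3.3652
SS = 1.96 * 41.3428 * 3.3652 = 272.6877

272.6877 units


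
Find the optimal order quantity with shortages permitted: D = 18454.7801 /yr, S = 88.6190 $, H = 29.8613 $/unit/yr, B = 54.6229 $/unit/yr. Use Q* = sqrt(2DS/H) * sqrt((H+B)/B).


sqrt(2DS/H) = 330.9623
sqrt((H+B)/B) = 1.2437
Q* = 330.9623 * 1.2437 = 411.6033

411.6033 units


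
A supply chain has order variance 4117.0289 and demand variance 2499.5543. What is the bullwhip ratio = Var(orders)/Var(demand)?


BW = 4117.0289 / 2499.5543 = 1.6471

1.6471


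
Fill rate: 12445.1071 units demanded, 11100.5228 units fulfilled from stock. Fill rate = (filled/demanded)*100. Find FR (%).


FR = 11100.5228 / 12445.1071 * 100 = 89.1959

89.1959%


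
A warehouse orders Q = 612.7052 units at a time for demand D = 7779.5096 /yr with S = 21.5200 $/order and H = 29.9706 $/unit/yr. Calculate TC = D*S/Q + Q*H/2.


Ordering cost = D*S/Q = 273.2391
Holding cost = Q*H/2 = 9181.5712
TC = 273.2391 + 9181.5712 = 9454.8104

9454.8104 $/yr


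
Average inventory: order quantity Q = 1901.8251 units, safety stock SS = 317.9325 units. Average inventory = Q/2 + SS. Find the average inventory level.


Q/2 = 950.9126
Avg = 950.9126 + 317.9325 = 1268.8450

1268.8450 units


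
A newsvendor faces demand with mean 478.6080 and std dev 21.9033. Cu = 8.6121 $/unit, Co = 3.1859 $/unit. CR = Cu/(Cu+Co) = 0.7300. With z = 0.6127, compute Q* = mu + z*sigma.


CR = Cu/(Cu+Co) = 8.6121/(8.6121+3.1859) = 0.7300
z = 0.6127
Q* = 478.6080 + 0.6127 * 21.9033 = 492.0282

492.0282 units


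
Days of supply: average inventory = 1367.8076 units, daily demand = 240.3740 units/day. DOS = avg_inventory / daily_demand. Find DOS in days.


DOS = 1367.8076 / 240.3740 = 5.6903

5.6903 days


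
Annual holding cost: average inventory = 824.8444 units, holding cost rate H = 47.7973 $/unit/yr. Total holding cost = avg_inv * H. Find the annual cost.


Cost = 824.8444 * 47.7973 = 39425.3352

39425.3352 $/yr


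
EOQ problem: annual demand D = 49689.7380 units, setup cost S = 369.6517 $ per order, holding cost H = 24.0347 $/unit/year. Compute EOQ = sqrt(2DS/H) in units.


2*D*S = 2 * 49689.7380 * 369.6517 = 36735792.2485
2*D*S/H = 1528448.1291
EOQ = sqrt(1528448.1291) = 1236.3042

1236.3042 units


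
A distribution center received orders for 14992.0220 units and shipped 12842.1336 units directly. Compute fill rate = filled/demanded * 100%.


FR = 12842.1336 / 14992.0220 * 100 = 85.6598

85.6598%


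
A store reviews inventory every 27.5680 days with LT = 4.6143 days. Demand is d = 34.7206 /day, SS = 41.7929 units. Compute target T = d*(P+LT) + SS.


P + LT = 32.1823
d*(P+LT) = 34.7206 * 32.1823 = 1117.3888
T = 1117.3888 + 41.7929 = 1159.1817

1159.1817 units


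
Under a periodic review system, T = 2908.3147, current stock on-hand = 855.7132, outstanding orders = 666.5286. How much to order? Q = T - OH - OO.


Inventory position = OH + OO = 855.7132 + 666.5286 = 1522.2418
Q = 2908.3147 - 1522.2418 = 1386.0729

1386.0729 units


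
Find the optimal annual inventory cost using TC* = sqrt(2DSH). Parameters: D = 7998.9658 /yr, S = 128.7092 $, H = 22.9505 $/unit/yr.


2*D*S*H = 47256937.9831
TC* = sqrt(47256937.9831) = 6874.3682

6874.3682 $/yr


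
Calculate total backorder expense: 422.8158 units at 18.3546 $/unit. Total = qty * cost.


Total = 422.8158 * 18.3546 = 7760.6149

7760.6149 $


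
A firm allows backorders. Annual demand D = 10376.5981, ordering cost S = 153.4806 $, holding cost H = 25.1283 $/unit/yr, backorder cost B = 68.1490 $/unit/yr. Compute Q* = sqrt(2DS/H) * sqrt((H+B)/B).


sqrt(2DS/H) = 356.0309
sqrt((H+B)/B) = 1.1699
Q* = 356.0309 * 1.1699 = 416.5297

416.5297 units


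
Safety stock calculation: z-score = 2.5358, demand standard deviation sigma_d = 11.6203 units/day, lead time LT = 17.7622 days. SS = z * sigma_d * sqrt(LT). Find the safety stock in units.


sqrt(LT) = sqrt(17.7622) = 4.2145
SS = 2.5358 * 11.6203 * 4.2145 = 124.1883

124.1883 units


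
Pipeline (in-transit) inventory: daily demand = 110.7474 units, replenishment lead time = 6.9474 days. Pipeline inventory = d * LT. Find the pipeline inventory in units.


Pipeline = 110.7474 * 6.9474 = 769.4065

769.4065 units


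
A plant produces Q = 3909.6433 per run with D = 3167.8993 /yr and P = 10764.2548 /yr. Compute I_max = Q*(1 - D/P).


D/P = 0.2943
1 - D/P = 0.7057
I_max = 3909.6433 * 0.7057 = 2759.0429

2759.0429 units


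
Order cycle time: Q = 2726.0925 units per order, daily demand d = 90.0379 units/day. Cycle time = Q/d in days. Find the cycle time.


Cycle = 2726.0925 / 90.0379 = 30.2772

30.2772 days


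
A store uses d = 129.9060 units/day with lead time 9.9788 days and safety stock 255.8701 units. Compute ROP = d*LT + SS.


d*LT = 129.9060 * 9.9788 = 1296.3060
ROP = 1296.3060 + 255.8701 = 1552.1761

1552.1761 units


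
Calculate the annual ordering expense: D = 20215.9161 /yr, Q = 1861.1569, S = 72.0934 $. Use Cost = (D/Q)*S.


Number of orders = D/Q = 10.8620
Cost = 10.8620 * 72.0934 = 783.0797

783.0797 $/yr


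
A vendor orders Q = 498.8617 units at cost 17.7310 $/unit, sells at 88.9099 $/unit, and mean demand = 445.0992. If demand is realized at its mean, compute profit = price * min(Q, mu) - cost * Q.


Sales at mu = min(498.8617, 445.0992) = 445.0992
Revenue = 88.9099 * 445.0992 = 39573.7254
Total cost = 17.7310 * 498.8617 = 8845.3168
Profit = 39573.7254 - 8845.3168 = 30728.4086

30728.4086 $


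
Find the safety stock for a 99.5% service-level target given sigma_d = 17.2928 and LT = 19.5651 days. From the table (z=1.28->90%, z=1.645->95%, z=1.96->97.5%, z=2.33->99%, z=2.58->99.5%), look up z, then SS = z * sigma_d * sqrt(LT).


From the table, SL = 99.5% corresponds to z = 2.58
sqrt(LT) = sqrt(19.5651) = 4.4232
SS = 2.58 * 17.2928 * 4.4232 = 197.3450

197.3450 units


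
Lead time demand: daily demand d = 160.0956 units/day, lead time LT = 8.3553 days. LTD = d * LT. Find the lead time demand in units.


LTD = 160.0956 * 8.3553 = 1337.6468

1337.6468 units


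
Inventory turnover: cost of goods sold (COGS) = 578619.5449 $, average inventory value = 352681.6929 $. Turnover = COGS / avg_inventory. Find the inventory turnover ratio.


Turnover = 578619.5449 / 352681.6929 = 1.6406

1.6406


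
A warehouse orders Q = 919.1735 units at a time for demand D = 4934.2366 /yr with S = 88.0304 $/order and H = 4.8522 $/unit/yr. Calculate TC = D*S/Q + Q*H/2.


Ordering cost = D*S/Q = 472.5580
Holding cost = Q*H/2 = 2230.0068
TC = 472.5580 + 2230.0068 = 2702.5649

2702.5649 $/yr


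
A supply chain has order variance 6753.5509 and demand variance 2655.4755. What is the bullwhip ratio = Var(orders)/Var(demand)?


BW = 6753.5509 / 2655.4755 = 2.5433

2.5433


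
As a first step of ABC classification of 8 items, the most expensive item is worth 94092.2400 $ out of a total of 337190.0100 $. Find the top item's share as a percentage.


Top item = 94092.2400
Total = 337190.0100
Percentage = 94092.2400 / 337190.0100 * 100 = 27.9048

27.9048%


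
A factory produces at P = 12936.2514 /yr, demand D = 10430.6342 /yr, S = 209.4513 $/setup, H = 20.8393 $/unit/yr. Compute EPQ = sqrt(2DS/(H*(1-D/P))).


1 - D/P = 1 - 0.8063 = 0.1937
H*(1-D/P) = 4.0364
2DS = 4369419.7860
EPQ = sqrt(1082516.1132) = 1040.4403

1040.4403 units


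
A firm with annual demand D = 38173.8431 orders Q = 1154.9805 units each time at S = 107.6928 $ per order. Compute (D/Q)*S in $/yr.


Number of orders = D/Q = 33.0515
Cost = 33.0515 * 107.6928 = 3559.4091

3559.4091 $/yr


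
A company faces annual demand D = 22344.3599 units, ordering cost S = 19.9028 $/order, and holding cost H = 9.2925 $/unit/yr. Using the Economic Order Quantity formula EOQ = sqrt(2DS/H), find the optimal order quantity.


2*D*S = 2 * 22344.3599 * 19.9028 = 889430.6524
2*D*S/H = 95714.8940
EOQ = sqrt(95714.8940) = 309.3782

309.3782 units


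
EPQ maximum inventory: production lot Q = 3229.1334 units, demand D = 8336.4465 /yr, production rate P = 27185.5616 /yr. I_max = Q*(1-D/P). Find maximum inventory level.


D/P = 0.3066
1 - D/P = 0.6934
I_max = 3229.1334 * 0.6934 = 2238.9204

2238.9204 units


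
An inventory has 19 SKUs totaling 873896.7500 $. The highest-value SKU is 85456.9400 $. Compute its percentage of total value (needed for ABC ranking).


Top item = 85456.9400
Total = 873896.7500
Percentage = 85456.9400 / 873896.7500 * 100 = 9.7788

9.7788%


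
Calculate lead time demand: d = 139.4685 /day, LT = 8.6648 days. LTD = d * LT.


LTD = 139.4685 * 8.6648 = 1208.4667

1208.4667 units


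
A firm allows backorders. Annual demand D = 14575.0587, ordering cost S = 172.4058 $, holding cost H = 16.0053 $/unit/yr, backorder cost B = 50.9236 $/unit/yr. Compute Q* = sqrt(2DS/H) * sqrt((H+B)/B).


sqrt(2DS/H) = 560.3562
sqrt((H+B)/B) = 1.1464
Q* = 560.3562 * 1.1464 = 642.4088

642.4088 units


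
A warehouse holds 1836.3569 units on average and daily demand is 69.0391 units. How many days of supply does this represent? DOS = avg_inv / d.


DOS = 1836.3569 / 69.0391 = 26.5988

26.5988 days


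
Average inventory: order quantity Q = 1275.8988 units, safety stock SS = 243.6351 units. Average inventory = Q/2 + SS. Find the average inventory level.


Q/2 = 637.9494
Avg = 637.9494 + 243.6351 = 881.5845

881.5845 units


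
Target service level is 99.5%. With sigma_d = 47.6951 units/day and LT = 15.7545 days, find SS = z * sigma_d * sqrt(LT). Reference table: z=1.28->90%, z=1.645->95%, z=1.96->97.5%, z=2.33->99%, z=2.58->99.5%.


From the table, SL = 99.5% corresponds to z = 2.58
sqrt(LT) = sqrt(15.7545) = 3.9692
SS = 2.58 * 47.6951 * 3.9692 = 488.4226

488.4226 units


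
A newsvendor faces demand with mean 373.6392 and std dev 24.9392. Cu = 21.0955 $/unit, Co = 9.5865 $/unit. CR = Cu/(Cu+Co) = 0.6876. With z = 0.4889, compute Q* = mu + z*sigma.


CR = Cu/(Cu+Co) = 21.0955/(21.0955+9.5865) = 0.6876
z = 0.4889
Q* = 373.6392 + 0.4889 * 24.9392 = 385.8320

385.8320 units


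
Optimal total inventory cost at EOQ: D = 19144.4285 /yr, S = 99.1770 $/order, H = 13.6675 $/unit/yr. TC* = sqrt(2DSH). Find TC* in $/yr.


2*D*S*H = 51900608.7444
TC* = sqrt(51900608.7444) = 7204.2077

7204.2077 $/yr


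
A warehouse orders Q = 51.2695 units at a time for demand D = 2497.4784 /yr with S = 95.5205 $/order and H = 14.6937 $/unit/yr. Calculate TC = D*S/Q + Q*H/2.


Ordering cost = D*S/Q = 4653.0664
Holding cost = Q*H/2 = 376.6693
TC = 4653.0664 + 376.6693 = 5029.7357

5029.7357 $/yr


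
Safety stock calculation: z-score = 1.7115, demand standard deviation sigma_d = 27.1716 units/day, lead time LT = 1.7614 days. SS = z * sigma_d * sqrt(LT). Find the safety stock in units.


sqrt(LT) = sqrt(1.7614) = 1.3272
SS = 1.7115 * 27.1716 * 1.3272 = 61.7193

61.7193 units


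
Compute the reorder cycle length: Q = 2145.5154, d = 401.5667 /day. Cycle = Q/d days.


Cycle = 2145.5154 / 401.5667 = 5.3429

5.3429 days


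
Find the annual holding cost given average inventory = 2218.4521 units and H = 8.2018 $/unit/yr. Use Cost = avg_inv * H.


Cost = 2218.4521 * 8.2018 = 18195.3004

18195.3004 $/yr


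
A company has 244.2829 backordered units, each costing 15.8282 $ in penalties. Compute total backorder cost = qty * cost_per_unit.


Total = 244.2829 * 15.8282 = 3866.5586

3866.5586 $


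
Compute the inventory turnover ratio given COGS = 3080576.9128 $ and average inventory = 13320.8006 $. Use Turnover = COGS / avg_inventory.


Turnover = 3080576.9128 / 13320.8006 = 231.2606

231.2606


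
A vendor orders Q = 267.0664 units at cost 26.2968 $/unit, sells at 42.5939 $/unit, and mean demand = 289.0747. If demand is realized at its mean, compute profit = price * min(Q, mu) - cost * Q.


Sales at mu = min(267.0664, 289.0747) = 267.0664
Revenue = 42.5939 * 267.0664 = 11375.3995
Total cost = 26.2968 * 267.0664 = 7022.9917
Profit = 11375.3995 - 7022.9917 = 4352.4078

4352.4078 $


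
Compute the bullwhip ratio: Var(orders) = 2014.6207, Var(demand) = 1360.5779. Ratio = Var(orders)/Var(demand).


BW = 2014.6207 / 1360.5779 = 1.4807

1.4807


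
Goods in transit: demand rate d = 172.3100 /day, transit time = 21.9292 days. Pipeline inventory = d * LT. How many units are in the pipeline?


Pipeline = 172.3100 * 21.9292 = 3778.6205

3778.6205 units


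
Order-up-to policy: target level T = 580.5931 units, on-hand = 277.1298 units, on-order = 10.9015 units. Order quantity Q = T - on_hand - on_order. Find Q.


Inventory position = OH + OO = 277.1298 + 10.9015 = 288.0313
Q = 580.5931 - 288.0313 = 292.5618

292.5618 units


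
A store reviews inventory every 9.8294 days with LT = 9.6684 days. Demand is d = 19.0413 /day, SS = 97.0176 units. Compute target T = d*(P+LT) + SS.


P + LT = 19.4978
d*(P+LT) = 19.0413 * 19.4978 = 371.2635
T = 371.2635 + 97.0176 = 468.2811

468.2811 units


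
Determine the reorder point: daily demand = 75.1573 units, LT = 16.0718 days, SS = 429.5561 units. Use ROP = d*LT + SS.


d*LT = 75.1573 * 16.0718 = 1207.9131
ROP = 1207.9131 + 429.5561 = 1637.4692

1637.4692 units


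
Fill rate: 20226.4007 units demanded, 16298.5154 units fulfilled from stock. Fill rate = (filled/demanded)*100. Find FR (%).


FR = 16298.5154 / 20226.4007 * 100 = 80.5804

80.5804%


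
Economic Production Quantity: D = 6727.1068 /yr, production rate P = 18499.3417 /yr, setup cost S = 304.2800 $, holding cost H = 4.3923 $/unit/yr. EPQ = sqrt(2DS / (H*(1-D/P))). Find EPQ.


1 - D/P = 1 - 0.3636 = 0.6364
H*(1-D/P) = 2.7951
2DS = 4093848.1142
EPQ = sqrt(1464660.8917) = 1210.2318

1210.2318 units


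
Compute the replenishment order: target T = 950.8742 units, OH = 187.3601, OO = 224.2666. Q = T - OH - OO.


Inventory position = OH + OO = 187.3601 + 224.2666 = 411.6267
Q = 950.8742 - 411.6267 = 539.2475

539.2475 units


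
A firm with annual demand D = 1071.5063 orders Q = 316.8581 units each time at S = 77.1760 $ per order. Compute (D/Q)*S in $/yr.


Number of orders = D/Q = 3.3817
Cost = 3.3817 * 77.1760 = 260.9830

260.9830 $/yr


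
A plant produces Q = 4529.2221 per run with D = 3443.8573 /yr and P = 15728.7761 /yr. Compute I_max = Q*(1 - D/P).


D/P = 0.2190
1 - D/P = 0.7810
I_max = 4529.2221 * 0.7810 = 3537.5369

3537.5369 units


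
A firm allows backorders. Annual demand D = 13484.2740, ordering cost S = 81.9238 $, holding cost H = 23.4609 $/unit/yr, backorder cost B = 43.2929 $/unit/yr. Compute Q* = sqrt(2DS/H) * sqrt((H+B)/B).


sqrt(2DS/H) = 306.8750
sqrt((H+B)/B) = 1.2417
Q* = 306.8750 * 1.2417 = 381.0581

381.0581 units


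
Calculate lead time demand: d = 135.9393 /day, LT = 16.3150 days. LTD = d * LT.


LTD = 135.9393 * 16.3150 = 2217.8497

2217.8497 units


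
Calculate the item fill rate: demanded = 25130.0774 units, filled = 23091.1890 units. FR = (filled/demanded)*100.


FR = 23091.1890 / 25130.0774 * 100 = 91.8867

91.8867%


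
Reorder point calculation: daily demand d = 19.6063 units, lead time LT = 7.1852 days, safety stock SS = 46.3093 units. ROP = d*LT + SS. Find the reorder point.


d*LT = 19.6063 * 7.1852 = 140.8752
ROP = 140.8752 + 46.3093 = 187.1845

187.1845 units


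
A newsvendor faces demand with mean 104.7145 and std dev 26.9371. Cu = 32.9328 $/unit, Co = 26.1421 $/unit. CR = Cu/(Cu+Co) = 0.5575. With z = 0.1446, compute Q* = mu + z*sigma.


CR = Cu/(Cu+Co) = 32.9328/(32.9328+26.1421) = 0.5575
z = 0.1446
Q* = 104.7145 + 0.1446 * 26.9371 = 108.6096

108.6096 units


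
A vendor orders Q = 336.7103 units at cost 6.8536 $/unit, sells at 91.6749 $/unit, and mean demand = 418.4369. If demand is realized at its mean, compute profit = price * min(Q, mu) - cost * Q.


Sales at mu = min(336.7103, 418.4369) = 336.7103
Revenue = 91.6749 * 336.7103 = 30867.8831
Total cost = 6.8536 * 336.7103 = 2307.6777
Profit = 30867.8831 - 2307.6777 = 28560.2054

28560.2054 $


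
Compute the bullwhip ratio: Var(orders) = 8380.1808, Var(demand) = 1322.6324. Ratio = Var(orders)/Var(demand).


BW = 8380.1808 / 1322.6324 = 6.3360

6.3360


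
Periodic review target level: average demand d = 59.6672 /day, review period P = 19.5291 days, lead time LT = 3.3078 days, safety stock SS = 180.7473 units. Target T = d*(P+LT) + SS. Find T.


P + LT = 22.8369
d*(P+LT) = 59.6672 * 22.8369 = 1362.6139
T = 1362.6139 + 180.7473 = 1543.3612

1543.3612 units


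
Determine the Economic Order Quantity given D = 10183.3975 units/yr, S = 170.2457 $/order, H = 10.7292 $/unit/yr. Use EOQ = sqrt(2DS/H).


2*D*S = 2 * 10183.3975 * 170.2457 = 3467359.2715
2*D*S/H = 323170.3456
EOQ = sqrt(323170.3456) = 568.4807

568.4807 units


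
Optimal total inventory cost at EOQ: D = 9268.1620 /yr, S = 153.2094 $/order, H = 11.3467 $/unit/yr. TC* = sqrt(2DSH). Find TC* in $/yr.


2*D*S*H = 32223936.7391
TC* = sqrt(32223936.7391) = 5676.6131

5676.6131 $/yr


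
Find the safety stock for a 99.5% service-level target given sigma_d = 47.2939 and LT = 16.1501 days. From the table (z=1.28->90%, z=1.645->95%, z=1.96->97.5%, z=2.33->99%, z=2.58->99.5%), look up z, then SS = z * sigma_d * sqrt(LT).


From the table, SL = 99.5% corresponds to z = 2.58
sqrt(LT) = sqrt(16.1501) = 4.0187
SS = 2.58 * 47.2939 * 4.0187 = 490.3571

490.3571 units


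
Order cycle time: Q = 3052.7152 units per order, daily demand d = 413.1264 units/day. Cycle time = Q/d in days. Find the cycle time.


Cycle = 3052.7152 / 413.1264 = 7.3893

7.3893 days


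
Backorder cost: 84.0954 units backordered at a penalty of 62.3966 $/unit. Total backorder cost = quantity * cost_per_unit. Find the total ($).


Total = 84.0954 * 62.3966 = 5247.2670

5247.2670 $
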